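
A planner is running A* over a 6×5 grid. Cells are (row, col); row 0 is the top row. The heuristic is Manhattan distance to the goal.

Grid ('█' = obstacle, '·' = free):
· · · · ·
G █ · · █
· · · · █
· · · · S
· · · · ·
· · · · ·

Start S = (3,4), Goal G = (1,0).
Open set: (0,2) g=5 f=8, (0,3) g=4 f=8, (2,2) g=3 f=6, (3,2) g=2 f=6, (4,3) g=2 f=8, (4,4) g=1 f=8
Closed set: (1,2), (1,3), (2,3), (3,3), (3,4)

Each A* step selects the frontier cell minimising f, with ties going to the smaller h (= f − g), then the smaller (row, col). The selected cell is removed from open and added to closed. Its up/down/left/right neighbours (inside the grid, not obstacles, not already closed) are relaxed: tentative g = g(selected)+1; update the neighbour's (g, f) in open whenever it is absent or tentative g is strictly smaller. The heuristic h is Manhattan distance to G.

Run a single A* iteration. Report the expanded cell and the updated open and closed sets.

expanded=(2,2); open=[(0,2) g=5 f=8, (0,3) g=4 f=8, (2,1) g=4 f=6, (3,2) g=2 f=6, (4,3) g=2 f=8, (4,4) g=1 f=8]; closed=[(1,2), (1,3), (2,2), (2,3), (3,3), (3,4)]

step 1: expand (2,2) (f=6, h=3) → closed; open now [(0,2) g=5 f=8, (0,3) g=4 f=8, (2,1) g=4 f=6, (3,2) g=2 f=6, (4,3) g=2 f=8, (4,4) g=1 f=8]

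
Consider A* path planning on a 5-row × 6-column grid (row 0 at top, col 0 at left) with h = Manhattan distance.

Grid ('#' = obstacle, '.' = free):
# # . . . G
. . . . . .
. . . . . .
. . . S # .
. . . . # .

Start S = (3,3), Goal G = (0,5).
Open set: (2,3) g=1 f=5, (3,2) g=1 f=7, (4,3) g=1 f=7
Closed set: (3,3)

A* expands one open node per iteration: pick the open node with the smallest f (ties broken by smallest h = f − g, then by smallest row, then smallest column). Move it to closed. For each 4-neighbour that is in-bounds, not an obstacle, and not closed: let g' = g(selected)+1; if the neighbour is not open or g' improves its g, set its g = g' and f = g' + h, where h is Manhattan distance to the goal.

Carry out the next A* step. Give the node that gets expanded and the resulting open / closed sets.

step 1: expand (2,3) (f=5, h=4) → closed; open now [(1,3) g=2 f=5, (2,2) g=2 f=7, (2,4) g=2 f=5, (3,2) g=1 f=7, (4,3) g=1 f=7]

expanded=(2,3); open=[(1,3) g=2 f=5, (2,2) g=2 f=7, (2,4) g=2 f=5, (3,2) g=1 f=7, (4,3) g=1 f=7]; closed=[(2,3), (3,3)]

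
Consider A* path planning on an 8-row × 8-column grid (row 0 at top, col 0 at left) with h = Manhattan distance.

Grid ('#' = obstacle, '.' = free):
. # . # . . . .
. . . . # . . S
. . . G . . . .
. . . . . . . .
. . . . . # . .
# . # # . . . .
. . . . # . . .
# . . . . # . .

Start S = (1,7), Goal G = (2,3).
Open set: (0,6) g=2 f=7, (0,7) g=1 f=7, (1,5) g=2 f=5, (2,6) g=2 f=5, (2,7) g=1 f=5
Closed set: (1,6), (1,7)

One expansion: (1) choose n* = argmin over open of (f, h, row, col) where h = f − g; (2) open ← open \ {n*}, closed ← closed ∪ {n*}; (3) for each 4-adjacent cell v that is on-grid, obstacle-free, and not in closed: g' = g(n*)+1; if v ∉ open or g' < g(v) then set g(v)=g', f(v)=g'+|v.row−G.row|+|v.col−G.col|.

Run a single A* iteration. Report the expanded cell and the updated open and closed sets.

expanded=(1,5); open=[(0,5) g=3 f=7, (0,6) g=2 f=7, (0,7) g=1 f=7, (2,5) g=3 f=5, (2,6) g=2 f=5, (2,7) g=1 f=5]; closed=[(1,5), (1,6), (1,7)]

step 1: expand (1,5) (f=5, h=3) → closed; open now [(0,5) g=3 f=7, (0,6) g=2 f=7, (0,7) g=1 f=7, (2,5) g=3 f=5, (2,6) g=2 f=5, (2,7) g=1 f=5]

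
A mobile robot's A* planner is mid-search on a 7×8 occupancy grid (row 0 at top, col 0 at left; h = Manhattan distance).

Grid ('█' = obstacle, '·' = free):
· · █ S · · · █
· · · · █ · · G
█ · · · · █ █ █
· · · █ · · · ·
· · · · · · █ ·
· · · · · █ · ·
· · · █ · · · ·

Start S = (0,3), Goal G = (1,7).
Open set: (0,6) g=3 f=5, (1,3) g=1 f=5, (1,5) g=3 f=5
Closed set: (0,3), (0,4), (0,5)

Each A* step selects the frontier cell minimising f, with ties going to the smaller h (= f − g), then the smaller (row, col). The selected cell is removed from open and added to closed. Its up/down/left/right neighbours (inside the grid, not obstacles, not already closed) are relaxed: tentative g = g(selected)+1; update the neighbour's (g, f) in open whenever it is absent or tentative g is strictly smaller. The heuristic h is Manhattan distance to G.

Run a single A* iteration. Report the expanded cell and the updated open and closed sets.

step 1: expand (0,6) (f=5, h=2) → closed; open now [(1,3) g=1 f=5, (1,5) g=3 f=5, (1,6) g=4 f=5]

expanded=(0,6); open=[(1,3) g=1 f=5, (1,5) g=3 f=5, (1,6) g=4 f=5]; closed=[(0,3), (0,4), (0,5), (0,6)]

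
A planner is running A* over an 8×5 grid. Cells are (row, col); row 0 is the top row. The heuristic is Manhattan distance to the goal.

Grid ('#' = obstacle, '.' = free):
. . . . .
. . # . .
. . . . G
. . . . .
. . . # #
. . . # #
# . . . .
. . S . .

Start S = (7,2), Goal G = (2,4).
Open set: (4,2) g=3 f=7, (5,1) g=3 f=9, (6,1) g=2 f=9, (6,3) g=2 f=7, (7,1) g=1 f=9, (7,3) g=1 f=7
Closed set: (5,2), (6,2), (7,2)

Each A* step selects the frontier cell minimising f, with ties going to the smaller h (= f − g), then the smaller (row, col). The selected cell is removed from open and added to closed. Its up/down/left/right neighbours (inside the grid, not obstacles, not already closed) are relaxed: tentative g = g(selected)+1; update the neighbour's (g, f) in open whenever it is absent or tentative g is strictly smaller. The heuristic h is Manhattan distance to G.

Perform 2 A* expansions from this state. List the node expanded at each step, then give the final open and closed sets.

step 1: expand (4,2) (f=7, h=4) → closed; open now [(3,2) g=4 f=7, (4,1) g=4 f=9, (5,1) g=3 f=9, (6,1) g=2 f=9, (6,3) g=2 f=7, (7,1) g=1 f=9, (7,3) g=1 f=7]
step 2: expand (3,2) (f=7, h=3) → closed; open now [(2,2) g=5 f=7, (3,1) g=5 f=9, (3,3) g=5 f=7, (4,1) g=4 f=9, (5,1) g=3 f=9, (6,1) g=2 f=9, (6,3) g=2 f=7, (7,1) g=1 f=9, (7,3) g=1 f=7]

order=[(4,2) → (3,2)]; open=[(2,2) g=5 f=7, (3,1) g=5 f=9, (3,3) g=5 f=7, (4,1) g=4 f=9, (5,1) g=3 f=9, (6,1) g=2 f=9, (6,3) g=2 f=7, (7,1) g=1 f=9, (7,3) g=1 f=7]; closed=[(3,2), (4,2), (5,2), (6,2), (7,2)]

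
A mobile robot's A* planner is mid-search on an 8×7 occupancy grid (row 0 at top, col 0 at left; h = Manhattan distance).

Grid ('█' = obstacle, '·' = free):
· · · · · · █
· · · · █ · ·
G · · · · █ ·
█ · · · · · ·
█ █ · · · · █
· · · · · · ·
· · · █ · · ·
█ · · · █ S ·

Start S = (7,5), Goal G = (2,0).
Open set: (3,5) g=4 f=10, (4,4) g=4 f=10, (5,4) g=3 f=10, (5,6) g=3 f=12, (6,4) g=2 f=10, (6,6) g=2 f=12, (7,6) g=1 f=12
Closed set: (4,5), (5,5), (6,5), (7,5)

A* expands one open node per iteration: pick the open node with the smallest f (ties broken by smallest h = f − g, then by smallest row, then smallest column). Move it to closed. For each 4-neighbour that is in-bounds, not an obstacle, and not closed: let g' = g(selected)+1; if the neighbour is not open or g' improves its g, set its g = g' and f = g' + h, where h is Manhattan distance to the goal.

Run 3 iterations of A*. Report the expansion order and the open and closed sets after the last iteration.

order=[(3,5) → (3,4) → (2,4)]; open=[(2,3) g=7 f=10, (3,3) g=6 f=10, (3,6) g=5 f=12, (4,4) g=4 f=10, (5,4) g=3 f=10, (5,6) g=3 f=12, (6,4) g=2 f=10, (6,6) g=2 f=12, (7,6) g=1 f=12]; closed=[(2,4), (3,4), (3,5), (4,5), (5,5), (6,5), (7,5)]

step 1: expand (3,5) (f=10, h=6) → closed; open now [(3,4) g=5 f=10, (3,6) g=5 f=12, (4,4) g=4 f=10, (5,4) g=3 f=10, (5,6) g=3 f=12, (6,4) g=2 f=10, (6,6) g=2 f=12, (7,6) g=1 f=12]
step 2: expand (3,4) (f=10, h=5) → closed; open now [(2,4) g=6 f=10, (3,3) g=6 f=10, (3,6) g=5 f=12, (4,4) g=4 f=10, (5,4) g=3 f=10, (5,6) g=3 f=12, (6,4) g=2 f=10, (6,6) g=2 f=12, (7,6) g=1 f=12]
step 3: expand (2,4) (f=10, h=4) → closed; open now [(2,3) g=7 f=10, (3,3) g=6 f=10, (3,6) g=5 f=12, (4,4) g=4 f=10, (5,4) g=3 f=10, (5,6) g=3 f=12, (6,4) g=2 f=10, (6,6) g=2 f=12, (7,6) g=1 f=12]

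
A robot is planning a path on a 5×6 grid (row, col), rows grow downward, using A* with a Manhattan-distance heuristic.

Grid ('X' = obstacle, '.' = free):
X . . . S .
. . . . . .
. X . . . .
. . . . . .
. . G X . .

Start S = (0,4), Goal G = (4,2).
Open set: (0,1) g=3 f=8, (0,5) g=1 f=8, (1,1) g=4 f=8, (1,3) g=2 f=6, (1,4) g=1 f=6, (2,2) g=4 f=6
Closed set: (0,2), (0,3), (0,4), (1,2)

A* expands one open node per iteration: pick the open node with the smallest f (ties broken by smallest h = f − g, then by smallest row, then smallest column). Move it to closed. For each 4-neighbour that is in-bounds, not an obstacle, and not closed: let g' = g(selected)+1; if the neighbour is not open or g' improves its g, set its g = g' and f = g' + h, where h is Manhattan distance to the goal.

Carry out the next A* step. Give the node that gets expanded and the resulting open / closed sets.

expanded=(2,2); open=[(0,1) g=3 f=8, (0,5) g=1 f=8, (1,1) g=4 f=8, (1,3) g=2 f=6, (1,4) g=1 f=6, (2,3) g=5 f=8, (3,2) g=5 f=6]; closed=[(0,2), (0,3), (0,4), (1,2), (2,2)]

step 1: expand (2,2) (f=6, h=2) → closed; open now [(0,1) g=3 f=8, (0,5) g=1 f=8, (1,1) g=4 f=8, (1,3) g=2 f=6, (1,4) g=1 f=6, (2,3) g=5 f=8, (3,2) g=5 f=6]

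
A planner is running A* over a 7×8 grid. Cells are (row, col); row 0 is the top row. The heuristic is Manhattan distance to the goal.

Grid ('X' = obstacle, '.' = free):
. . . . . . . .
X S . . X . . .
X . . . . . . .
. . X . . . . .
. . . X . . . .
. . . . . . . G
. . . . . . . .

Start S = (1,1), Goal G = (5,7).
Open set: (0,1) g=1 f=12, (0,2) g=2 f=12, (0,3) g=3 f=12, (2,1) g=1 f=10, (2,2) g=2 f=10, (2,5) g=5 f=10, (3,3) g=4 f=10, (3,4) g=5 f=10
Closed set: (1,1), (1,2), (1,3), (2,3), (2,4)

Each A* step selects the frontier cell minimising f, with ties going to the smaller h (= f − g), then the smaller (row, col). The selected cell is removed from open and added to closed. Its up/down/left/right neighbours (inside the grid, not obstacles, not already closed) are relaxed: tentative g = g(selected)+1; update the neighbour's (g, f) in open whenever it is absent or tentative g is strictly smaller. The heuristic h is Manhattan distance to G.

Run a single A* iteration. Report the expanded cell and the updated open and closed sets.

step 1: expand (2,5) (f=10, h=5) → closed; open now [(0,1) g=1 f=12, (0,2) g=2 f=12, (0,3) g=3 f=12, (1,5) g=6 f=12, (2,1) g=1 f=10, (2,2) g=2 f=10, (2,6) g=6 f=10, (3,3) g=4 f=10, (3,4) g=5 f=10, (3,5) g=6 f=10]

expanded=(2,5); open=[(0,1) g=1 f=12, (0,2) g=2 f=12, (0,3) g=3 f=12, (1,5) g=6 f=12, (2,1) g=1 f=10, (2,2) g=2 f=10, (2,6) g=6 f=10, (3,3) g=4 f=10, (3,4) g=5 f=10, (3,5) g=6 f=10]; closed=[(1,1), (1,2), (1,3), (2,3), (2,4), (2,5)]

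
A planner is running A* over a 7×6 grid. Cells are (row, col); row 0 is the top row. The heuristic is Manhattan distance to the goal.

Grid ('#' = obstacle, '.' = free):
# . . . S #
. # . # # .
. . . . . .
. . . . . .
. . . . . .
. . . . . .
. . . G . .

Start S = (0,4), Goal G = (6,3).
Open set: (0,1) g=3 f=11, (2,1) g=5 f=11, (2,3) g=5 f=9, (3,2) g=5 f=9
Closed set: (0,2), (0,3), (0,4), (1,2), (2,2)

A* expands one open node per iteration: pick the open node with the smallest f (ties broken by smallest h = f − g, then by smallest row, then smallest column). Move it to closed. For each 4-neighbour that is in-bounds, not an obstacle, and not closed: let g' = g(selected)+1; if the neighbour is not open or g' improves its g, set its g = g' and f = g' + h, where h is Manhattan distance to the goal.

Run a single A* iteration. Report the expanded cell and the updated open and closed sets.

expanded=(2,3); open=[(0,1) g=3 f=11, (2,1) g=5 f=11, (2,4) g=6 f=11, (3,2) g=5 f=9, (3,3) g=6 f=9]; closed=[(0,2), (0,3), (0,4), (1,2), (2,2), (2,3)]

step 1: expand (2,3) (f=9, h=4) → closed; open now [(0,1) g=3 f=11, (2,1) g=5 f=11, (2,4) g=6 f=11, (3,2) g=5 f=9, (3,3) g=6 f=9]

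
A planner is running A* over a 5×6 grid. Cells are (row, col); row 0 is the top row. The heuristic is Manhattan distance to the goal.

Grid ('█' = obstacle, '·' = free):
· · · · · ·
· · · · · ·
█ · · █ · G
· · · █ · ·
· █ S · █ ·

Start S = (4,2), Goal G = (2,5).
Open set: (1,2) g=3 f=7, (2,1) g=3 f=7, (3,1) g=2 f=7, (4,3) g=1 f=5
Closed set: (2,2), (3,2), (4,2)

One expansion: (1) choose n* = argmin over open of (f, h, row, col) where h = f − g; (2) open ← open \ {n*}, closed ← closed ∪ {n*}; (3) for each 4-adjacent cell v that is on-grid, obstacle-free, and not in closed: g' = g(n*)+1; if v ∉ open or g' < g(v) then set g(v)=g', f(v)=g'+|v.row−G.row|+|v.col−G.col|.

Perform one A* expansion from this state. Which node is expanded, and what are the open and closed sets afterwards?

step 1: expand (4,3) (f=5, h=4) → closed; open now [(1,2) g=3 f=7, (2,1) g=3 f=7, (3,1) g=2 f=7]

expanded=(4,3); open=[(1,2) g=3 f=7, (2,1) g=3 f=7, (3,1) g=2 f=7]; closed=[(2,2), (3,2), (4,2), (4,3)]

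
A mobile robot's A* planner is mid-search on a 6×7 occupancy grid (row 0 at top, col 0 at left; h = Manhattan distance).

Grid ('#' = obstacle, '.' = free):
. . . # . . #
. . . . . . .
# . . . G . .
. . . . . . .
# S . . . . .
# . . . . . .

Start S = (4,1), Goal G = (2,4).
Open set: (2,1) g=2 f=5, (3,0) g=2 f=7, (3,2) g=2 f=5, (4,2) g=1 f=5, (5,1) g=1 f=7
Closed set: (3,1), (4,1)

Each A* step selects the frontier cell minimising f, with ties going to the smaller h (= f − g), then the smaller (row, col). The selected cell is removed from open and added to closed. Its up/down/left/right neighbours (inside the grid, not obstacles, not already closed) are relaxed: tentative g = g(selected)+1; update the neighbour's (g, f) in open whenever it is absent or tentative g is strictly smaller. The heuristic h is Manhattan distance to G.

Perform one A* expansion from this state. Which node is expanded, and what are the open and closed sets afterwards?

step 1: expand (2,1) (f=5, h=3) → closed; open now [(1,1) g=3 f=7, (2,2) g=3 f=5, (3,0) g=2 f=7, (3,2) g=2 f=5, (4,2) g=1 f=5, (5,1) g=1 f=7]

expanded=(2,1); open=[(1,1) g=3 f=7, (2,2) g=3 f=5, (3,0) g=2 f=7, (3,2) g=2 f=5, (4,2) g=1 f=5, (5,1) g=1 f=7]; closed=[(2,1), (3,1), (4,1)]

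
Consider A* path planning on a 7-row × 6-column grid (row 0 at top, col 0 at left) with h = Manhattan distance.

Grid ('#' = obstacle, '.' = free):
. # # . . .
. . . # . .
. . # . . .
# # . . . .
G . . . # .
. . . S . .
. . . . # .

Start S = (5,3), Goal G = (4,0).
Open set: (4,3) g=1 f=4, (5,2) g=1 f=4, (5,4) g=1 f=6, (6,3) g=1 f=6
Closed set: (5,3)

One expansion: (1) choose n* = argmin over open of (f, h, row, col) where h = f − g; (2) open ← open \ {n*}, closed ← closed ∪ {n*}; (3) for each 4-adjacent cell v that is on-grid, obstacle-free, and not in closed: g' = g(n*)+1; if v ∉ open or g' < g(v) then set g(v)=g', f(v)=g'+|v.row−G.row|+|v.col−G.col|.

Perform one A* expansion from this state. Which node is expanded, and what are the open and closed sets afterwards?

step 1: expand (4,3) (f=4, h=3) → closed; open now [(3,3) g=2 f=6, (4,2) g=2 f=4, (5,2) g=1 f=4, (5,4) g=1 f=6, (6,3) g=1 f=6]

expanded=(4,3); open=[(3,3) g=2 f=6, (4,2) g=2 f=4, (5,2) g=1 f=4, (5,4) g=1 f=6, (6,3) g=1 f=6]; closed=[(4,3), (5,3)]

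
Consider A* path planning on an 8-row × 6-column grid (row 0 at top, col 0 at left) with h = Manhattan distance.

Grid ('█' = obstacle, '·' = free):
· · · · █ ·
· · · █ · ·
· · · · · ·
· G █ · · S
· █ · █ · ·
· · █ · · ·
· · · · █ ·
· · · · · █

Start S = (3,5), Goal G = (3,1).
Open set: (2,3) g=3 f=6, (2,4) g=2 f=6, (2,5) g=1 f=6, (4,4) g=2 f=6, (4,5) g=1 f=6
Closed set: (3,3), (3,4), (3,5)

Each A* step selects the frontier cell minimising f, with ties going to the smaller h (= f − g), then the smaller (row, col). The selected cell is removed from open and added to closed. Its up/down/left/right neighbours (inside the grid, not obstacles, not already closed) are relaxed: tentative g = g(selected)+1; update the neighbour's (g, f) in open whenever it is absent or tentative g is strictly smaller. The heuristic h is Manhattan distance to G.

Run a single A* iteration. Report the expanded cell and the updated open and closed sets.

step 1: expand (2,3) (f=6, h=3) → closed; open now [(2,2) g=4 f=6, (2,4) g=2 f=6, (2,5) g=1 f=6, (4,4) g=2 f=6, (4,5) g=1 f=6]

expanded=(2,3); open=[(2,2) g=4 f=6, (2,4) g=2 f=6, (2,5) g=1 f=6, (4,4) g=2 f=6, (4,5) g=1 f=6]; closed=[(2,3), (3,3), (3,4), (3,5)]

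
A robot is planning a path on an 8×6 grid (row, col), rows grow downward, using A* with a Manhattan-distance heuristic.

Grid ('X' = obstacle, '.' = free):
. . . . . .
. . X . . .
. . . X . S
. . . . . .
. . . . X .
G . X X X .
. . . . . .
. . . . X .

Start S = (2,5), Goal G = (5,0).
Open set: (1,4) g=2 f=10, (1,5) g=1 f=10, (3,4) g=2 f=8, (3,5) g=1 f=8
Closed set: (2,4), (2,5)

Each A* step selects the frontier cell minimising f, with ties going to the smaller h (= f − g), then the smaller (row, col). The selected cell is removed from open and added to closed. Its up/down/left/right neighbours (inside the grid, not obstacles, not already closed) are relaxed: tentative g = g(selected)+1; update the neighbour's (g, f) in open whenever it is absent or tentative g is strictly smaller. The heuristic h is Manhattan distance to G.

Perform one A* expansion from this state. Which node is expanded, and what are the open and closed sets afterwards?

step 1: expand (3,4) (f=8, h=6) → closed; open now [(1,4) g=2 f=10, (1,5) g=1 f=10, (3,3) g=3 f=8, (3,5) g=1 f=8]

expanded=(3,4); open=[(1,4) g=2 f=10, (1,5) g=1 f=10, (3,3) g=3 f=8, (3,5) g=1 f=8]; closed=[(2,4), (2,5), (3,4)]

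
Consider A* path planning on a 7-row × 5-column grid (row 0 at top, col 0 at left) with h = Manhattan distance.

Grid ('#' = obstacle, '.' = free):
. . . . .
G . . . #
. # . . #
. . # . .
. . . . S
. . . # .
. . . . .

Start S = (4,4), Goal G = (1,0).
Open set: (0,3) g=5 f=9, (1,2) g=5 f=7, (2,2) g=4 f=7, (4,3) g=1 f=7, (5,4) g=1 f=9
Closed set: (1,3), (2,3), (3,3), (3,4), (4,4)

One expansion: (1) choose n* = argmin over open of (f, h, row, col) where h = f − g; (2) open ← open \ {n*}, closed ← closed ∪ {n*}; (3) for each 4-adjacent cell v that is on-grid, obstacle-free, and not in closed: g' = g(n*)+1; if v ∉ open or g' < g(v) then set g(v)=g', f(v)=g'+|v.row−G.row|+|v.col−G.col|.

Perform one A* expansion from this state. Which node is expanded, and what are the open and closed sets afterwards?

expanded=(1,2); open=[(0,2) g=6 f=9, (0,3) g=5 f=9, (1,1) g=6 f=7, (2,2) g=4 f=7, (4,3) g=1 f=7, (5,4) g=1 f=9]; closed=[(1,2), (1,3), (2,3), (3,3), (3,4), (4,4)]

step 1: expand (1,2) (f=7, h=2) → closed; open now [(0,2) g=6 f=9, (0,3) g=5 f=9, (1,1) g=6 f=7, (2,2) g=4 f=7, (4,3) g=1 f=7, (5,4) g=1 f=9]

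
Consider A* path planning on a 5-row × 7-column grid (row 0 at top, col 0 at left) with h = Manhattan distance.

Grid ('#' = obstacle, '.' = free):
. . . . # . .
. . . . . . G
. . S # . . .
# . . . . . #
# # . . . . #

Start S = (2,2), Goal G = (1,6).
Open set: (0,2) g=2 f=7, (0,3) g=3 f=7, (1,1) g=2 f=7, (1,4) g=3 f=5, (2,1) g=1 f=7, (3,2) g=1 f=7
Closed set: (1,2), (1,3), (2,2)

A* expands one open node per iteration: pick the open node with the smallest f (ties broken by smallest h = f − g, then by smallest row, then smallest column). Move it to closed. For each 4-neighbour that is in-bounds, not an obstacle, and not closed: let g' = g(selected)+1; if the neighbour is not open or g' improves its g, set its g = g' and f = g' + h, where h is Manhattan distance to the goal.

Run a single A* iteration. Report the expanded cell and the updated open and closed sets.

step 1: expand (1,4) (f=5, h=2) → closed; open now [(0,2) g=2 f=7, (0,3) g=3 f=7, (1,1) g=2 f=7, (1,5) g=4 f=5, (2,1) g=1 f=7, (2,4) g=4 f=7, (3,2) g=1 f=7]

expanded=(1,4); open=[(0,2) g=2 f=7, (0,3) g=3 f=7, (1,1) g=2 f=7, (1,5) g=4 f=5, (2,1) g=1 f=7, (2,4) g=4 f=7, (3,2) g=1 f=7]; closed=[(1,2), (1,3), (1,4), (2,2)]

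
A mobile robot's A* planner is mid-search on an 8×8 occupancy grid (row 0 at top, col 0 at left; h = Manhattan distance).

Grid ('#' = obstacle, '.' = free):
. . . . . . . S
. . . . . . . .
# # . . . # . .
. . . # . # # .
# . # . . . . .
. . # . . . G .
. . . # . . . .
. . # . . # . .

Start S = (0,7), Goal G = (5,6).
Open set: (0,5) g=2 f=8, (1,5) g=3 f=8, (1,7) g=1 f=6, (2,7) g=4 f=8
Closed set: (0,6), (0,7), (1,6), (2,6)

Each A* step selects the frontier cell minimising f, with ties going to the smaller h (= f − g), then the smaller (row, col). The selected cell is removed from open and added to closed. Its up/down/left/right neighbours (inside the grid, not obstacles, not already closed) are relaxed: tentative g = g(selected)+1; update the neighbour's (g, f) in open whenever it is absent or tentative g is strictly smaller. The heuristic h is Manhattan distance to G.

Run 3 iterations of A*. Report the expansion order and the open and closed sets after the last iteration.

order=[(1,7) → (2,7) → (3,7)]; open=[(0,5) g=2 f=8, (1,5) g=3 f=8, (4,7) g=4 f=6]; closed=[(0,6), (0,7), (1,6), (1,7), (2,6), (2,7), (3,7)]

step 1: expand (1,7) (f=6, h=5) → closed; open now [(0,5) g=2 f=8, (1,5) g=3 f=8, (2,7) g=2 f=6]
step 2: expand (2,7) (f=6, h=4) → closed; open now [(0,5) g=2 f=8, (1,5) g=3 f=8, (3,7) g=3 f=6]
step 3: expand (3,7) (f=6, h=3) → closed; open now [(0,5) g=2 f=8, (1,5) g=3 f=8, (4,7) g=4 f=6]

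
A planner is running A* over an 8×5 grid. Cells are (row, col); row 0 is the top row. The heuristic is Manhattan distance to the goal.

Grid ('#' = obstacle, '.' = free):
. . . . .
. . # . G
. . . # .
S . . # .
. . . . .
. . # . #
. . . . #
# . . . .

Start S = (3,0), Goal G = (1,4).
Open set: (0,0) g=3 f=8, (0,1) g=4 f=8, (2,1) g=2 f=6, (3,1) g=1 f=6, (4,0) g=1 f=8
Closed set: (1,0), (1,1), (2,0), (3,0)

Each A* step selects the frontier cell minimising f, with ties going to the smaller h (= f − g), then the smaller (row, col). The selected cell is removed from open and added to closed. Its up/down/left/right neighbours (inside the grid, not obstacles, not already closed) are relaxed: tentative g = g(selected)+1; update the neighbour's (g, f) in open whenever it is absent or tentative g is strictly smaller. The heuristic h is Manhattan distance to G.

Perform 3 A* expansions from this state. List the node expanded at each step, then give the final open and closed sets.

step 1: expand (2,1) (f=6, h=4) → closed; open now [(0,0) g=3 f=8, (0,1) g=4 f=8, (2,2) g=3 f=6, (3,1) g=1 f=6, (4,0) g=1 f=8]
step 2: expand (2,2) (f=6, h=3) → closed; open now [(0,0) g=3 f=8, (0,1) g=4 f=8, (3,1) g=1 f=6, (3,2) g=4 f=8, (4,0) g=1 f=8]
step 3: expand (3,1) (f=6, h=5) → closed; open now [(0,0) g=3 f=8, (0,1) g=4 f=8, (3,2) g=2 f=6, (4,0) g=1 f=8, (4,1) g=2 f=8]

order=[(2,1) → (2,2) → (3,1)]; open=[(0,0) g=3 f=8, (0,1) g=4 f=8, (3,2) g=2 f=6, (4,0) g=1 f=8, (4,1) g=2 f=8]; closed=[(1,0), (1,1), (2,0), (2,1), (2,2), (3,0), (3,1)]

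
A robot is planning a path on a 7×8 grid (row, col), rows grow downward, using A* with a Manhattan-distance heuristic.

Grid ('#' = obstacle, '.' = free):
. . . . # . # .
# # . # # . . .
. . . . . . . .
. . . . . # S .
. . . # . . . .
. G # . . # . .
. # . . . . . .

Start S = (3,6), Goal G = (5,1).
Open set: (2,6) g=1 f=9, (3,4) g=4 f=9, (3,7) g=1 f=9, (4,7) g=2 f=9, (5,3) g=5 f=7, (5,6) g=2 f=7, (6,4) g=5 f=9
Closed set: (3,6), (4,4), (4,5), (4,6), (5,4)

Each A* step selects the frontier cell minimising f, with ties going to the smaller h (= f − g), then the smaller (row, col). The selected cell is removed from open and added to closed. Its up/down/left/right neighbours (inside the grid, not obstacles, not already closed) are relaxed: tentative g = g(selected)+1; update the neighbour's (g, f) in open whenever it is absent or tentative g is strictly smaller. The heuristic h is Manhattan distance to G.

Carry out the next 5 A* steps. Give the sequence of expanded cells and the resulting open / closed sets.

step 1: expand (5,3) (f=7, h=2) → closed; open now [(2,6) g=1 f=9, (3,4) g=4 f=9, (3,7) g=1 f=9, (4,7) g=2 f=9, (5,6) g=2 f=7, (6,3) g=6 f=9, (6,4) g=5 f=9]
step 2: expand (5,6) (f=7, h=5) → closed; open now [(2,6) g=1 f=9, (3,4) g=4 f=9, (3,7) g=1 f=9, (4,7) g=2 f=9, (5,7) g=3 f=9, (6,3) g=6 f=9, (6,4) g=5 f=9, (6,6) g=3 f=9]
step 3: expand (6,3) (f=9, h=3) → closed; open now [(2,6) g=1 f=9, (3,4) g=4 f=9, (3,7) g=1 f=9, (4,7) g=2 f=9, (5,7) g=3 f=9, (6,2) g=7 f=9, (6,4) g=5 f=9, (6,6) g=3 f=9]
step 4: expand (6,2) (f=9, h=2) → closed; open now [(2,6) g=1 f=9, (3,4) g=4 f=9, (3,7) g=1 f=9, (4,7) g=2 f=9, (5,7) g=3 f=9, (6,4) g=5 f=9, (6,6) g=3 f=9]
step 5: expand (6,4) (f=9, h=4) → closed; open now [(2,6) g=1 f=9, (3,4) g=4 f=9, (3,7) g=1 f=9, (4,7) g=2 f=9, (5,7) g=3 f=9, (6,5) g=6 f=11, (6,6) g=3 f=9]

order=[(5,3) → (5,6) → (6,3) → (6,2) → (6,4)]; open=[(2,6) g=1 f=9, (3,4) g=4 f=9, (3,7) g=1 f=9, (4,7) g=2 f=9, (5,7) g=3 f=9, (6,5) g=6 f=11, (6,6) g=3 f=9]; closed=[(3,6), (4,4), (4,5), (4,6), (5,3), (5,4), (5,6), (6,2), (6,3), (6,4)]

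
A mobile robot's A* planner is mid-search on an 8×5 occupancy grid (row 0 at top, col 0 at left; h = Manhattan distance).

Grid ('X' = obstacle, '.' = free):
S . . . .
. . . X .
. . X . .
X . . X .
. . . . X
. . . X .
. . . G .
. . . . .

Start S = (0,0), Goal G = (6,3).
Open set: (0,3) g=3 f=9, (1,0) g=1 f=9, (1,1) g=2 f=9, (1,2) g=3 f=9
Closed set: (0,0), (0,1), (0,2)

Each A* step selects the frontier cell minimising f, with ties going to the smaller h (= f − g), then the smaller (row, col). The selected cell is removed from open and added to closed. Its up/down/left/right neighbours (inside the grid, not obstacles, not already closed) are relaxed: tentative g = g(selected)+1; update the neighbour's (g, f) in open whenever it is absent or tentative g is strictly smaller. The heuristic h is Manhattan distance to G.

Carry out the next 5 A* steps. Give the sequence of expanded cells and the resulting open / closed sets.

step 1: expand (0,3) (f=9, h=6) → closed; open now [(0,4) g=4 f=11, (1,0) g=1 f=9, (1,1) g=2 f=9, (1,2) g=3 f=9]
step 2: expand (1,2) (f=9, h=6) → closed; open now [(0,4) g=4 f=11, (1,0) g=1 f=9, (1,1) g=2 f=9]
step 3: expand (1,1) (f=9, h=7) → closed; open now [(0,4) g=4 f=11, (1,0) g=1 f=9, (2,1) g=3 f=9]
step 4: expand (2,1) (f=9, h=6) → closed; open now [(0,4) g=4 f=11, (1,0) g=1 f=9, (2,0) g=4 f=11, (3,1) g=4 f=9]
step 5: expand (3,1) (f=9, h=5) → closed; open now [(0,4) g=4 f=11, (1,0) g=1 f=9, (2,0) g=4 f=11, (3,2) g=5 f=9, (4,1) g=5 f=9]

order=[(0,3) → (1,2) → (1,1) → (2,1) → (3,1)]; open=[(0,4) g=4 f=11, (1,0) g=1 f=9, (2,0) g=4 f=11, (3,2) g=5 f=9, (4,1) g=5 f=9]; closed=[(0,0), (0,1), (0,2), (0,3), (1,1), (1,2), (2,1), (3,1)]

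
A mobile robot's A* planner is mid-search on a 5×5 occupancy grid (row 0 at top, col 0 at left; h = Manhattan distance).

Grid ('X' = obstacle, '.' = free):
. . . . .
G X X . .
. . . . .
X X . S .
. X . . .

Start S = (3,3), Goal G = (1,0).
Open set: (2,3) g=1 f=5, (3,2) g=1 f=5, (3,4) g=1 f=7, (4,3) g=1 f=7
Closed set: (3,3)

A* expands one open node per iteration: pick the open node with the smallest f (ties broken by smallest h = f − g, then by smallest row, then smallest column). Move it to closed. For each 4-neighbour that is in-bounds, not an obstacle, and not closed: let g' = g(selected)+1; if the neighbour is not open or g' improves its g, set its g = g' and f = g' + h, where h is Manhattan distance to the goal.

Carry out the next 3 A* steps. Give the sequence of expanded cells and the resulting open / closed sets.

step 1: expand (2,3) (f=5, h=4) → closed; open now [(1,3) g=2 f=5, (2,2) g=2 f=5, (2,4) g=2 f=7, (3,2) g=1 f=5, (3,4) g=1 f=7, (4,3) g=1 f=7]
step 2: expand (1,3) (f=5, h=3) → closed; open now [(0,3) g=3 f=7, (1,4) g=3 f=7, (2,2) g=2 f=5, (2,4) g=2 f=7, (3,2) g=1 f=5, (3,4) g=1 f=7, (4,3) g=1 f=7]
step 3: expand (2,2) (f=5, h=3) → closed; open now [(0,3) g=3 f=7, (1,4) g=3 f=7, (2,1) g=3 f=5, (2,4) g=2 f=7, (3,2) g=1 f=5, (3,4) g=1 f=7, (4,3) g=1 f=7]

order=[(2,3) → (1,3) → (2,2)]; open=[(0,3) g=3 f=7, (1,4) g=3 f=7, (2,1) g=3 f=5, (2,4) g=2 f=7, (3,2) g=1 f=5, (3,4) g=1 f=7, (4,3) g=1 f=7]; closed=[(1,3), (2,2), (2,3), (3,3)]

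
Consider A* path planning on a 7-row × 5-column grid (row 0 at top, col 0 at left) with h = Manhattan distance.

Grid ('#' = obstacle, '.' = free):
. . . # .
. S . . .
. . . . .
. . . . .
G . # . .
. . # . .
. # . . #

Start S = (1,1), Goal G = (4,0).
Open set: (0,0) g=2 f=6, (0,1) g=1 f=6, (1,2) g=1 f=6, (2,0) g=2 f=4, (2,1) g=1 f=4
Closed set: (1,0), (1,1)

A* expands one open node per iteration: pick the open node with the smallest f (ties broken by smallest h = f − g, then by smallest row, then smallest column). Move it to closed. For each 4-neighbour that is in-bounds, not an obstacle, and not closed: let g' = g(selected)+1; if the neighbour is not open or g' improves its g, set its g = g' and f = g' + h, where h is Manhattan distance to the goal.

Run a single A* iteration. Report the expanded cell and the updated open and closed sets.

step 1: expand (2,0) (f=4, h=2) → closed; open now [(0,0) g=2 f=6, (0,1) g=1 f=6, (1,2) g=1 f=6, (2,1) g=1 f=4, (3,0) g=3 f=4]

expanded=(2,0); open=[(0,0) g=2 f=6, (0,1) g=1 f=6, (1,2) g=1 f=6, (2,1) g=1 f=4, (3,0) g=3 f=4]; closed=[(1,0), (1,1), (2,0)]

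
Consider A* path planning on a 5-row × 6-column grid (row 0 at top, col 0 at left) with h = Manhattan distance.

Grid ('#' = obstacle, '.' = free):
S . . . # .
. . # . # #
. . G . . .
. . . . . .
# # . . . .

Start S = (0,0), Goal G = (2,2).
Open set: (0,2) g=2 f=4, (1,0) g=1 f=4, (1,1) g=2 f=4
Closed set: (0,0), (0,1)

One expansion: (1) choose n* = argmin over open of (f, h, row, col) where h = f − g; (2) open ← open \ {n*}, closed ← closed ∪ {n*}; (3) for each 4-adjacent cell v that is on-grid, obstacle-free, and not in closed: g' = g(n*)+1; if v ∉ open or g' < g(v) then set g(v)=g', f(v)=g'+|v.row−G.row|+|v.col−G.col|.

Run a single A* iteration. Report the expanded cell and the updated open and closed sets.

expanded=(0,2); open=[(0,3) g=3 f=6, (1,0) g=1 f=4, (1,1) g=2 f=4]; closed=[(0,0), (0,1), (0,2)]

step 1: expand (0,2) (f=4, h=2) → closed; open now [(0,3) g=3 f=6, (1,0) g=1 f=4, (1,1) g=2 f=4]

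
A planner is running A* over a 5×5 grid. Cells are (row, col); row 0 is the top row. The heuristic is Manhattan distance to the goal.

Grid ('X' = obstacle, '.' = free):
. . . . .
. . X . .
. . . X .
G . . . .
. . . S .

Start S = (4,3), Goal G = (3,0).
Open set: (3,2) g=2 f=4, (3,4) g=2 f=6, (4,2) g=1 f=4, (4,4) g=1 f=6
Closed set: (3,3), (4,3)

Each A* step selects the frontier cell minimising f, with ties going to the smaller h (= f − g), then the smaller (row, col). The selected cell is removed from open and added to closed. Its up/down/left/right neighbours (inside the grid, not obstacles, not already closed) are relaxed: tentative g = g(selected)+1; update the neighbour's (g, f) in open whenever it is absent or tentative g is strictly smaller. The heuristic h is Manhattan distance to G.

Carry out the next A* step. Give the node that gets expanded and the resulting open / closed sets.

expanded=(3,2); open=[(2,2) g=3 f=6, (3,1) g=3 f=4, (3,4) g=2 f=6, (4,2) g=1 f=4, (4,4) g=1 f=6]; closed=[(3,2), (3,3), (4,3)]

step 1: expand (3,2) (f=4, h=2) → closed; open now [(2,2) g=3 f=6, (3,1) g=3 f=4, (3,4) g=2 f=6, (4,2) g=1 f=4, (4,4) g=1 f=6]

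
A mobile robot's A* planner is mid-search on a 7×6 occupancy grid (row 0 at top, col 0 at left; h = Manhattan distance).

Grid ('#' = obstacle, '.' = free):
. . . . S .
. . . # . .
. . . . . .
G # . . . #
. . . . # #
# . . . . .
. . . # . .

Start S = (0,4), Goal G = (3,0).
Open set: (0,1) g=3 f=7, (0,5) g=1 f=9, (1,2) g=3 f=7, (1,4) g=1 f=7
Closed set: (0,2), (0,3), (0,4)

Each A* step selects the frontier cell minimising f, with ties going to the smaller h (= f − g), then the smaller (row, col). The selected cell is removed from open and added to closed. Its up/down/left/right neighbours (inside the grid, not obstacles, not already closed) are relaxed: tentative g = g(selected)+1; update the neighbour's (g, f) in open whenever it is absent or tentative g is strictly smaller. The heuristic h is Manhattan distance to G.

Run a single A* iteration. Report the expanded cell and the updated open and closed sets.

expanded=(0,1); open=[(0,0) g=4 f=7, (0,5) g=1 f=9, (1,1) g=4 f=7, (1,2) g=3 f=7, (1,4) g=1 f=7]; closed=[(0,1), (0,2), (0,3), (0,4)]

step 1: expand (0,1) (f=7, h=4) → closed; open now [(0,0) g=4 f=7, (0,5) g=1 f=9, (1,1) g=4 f=7, (1,2) g=3 f=7, (1,4) g=1 f=7]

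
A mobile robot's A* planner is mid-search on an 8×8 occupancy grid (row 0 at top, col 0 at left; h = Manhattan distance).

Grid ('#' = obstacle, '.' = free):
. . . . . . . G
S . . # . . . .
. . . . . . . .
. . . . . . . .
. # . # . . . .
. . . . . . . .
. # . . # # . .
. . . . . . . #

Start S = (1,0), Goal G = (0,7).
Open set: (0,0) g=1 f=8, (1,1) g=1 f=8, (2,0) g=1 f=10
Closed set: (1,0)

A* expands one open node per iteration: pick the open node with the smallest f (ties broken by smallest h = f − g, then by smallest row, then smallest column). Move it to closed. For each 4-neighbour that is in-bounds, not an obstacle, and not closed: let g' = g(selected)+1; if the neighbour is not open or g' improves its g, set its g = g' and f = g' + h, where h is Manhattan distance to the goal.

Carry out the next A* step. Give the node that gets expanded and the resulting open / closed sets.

step 1: expand (0,0) (f=8, h=7) → closed; open now [(0,1) g=2 f=8, (1,1) g=1 f=8, (2,0) g=1 f=10]

expanded=(0,0); open=[(0,1) g=2 f=8, (1,1) g=1 f=8, (2,0) g=1 f=10]; closed=[(0,0), (1,0)]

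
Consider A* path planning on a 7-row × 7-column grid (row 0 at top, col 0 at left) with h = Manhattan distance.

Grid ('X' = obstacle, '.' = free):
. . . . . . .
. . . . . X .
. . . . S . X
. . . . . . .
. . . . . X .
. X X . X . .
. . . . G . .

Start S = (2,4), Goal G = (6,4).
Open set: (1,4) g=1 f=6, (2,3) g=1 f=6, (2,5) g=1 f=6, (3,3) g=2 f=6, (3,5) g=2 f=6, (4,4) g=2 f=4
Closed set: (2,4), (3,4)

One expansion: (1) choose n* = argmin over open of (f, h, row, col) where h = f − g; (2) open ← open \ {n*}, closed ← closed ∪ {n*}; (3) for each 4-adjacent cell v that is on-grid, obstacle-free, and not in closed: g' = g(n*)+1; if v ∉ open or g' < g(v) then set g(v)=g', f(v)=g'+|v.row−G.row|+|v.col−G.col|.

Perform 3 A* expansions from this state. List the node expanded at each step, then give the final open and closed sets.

step 1: expand (4,4) (f=4, h=2) → closed; open now [(1,4) g=1 f=6, (2,3) g=1 f=6, (2,5) g=1 f=6, (3,3) g=2 f=6, (3,5) g=2 f=6, (4,3) g=3 f=6]
step 2: expand (4,3) (f=6, h=3) → closed; open now [(1,4) g=1 f=6, (2,3) g=1 f=6, (2,5) g=1 f=6, (3,3) g=2 f=6, (3,5) g=2 f=6, (4,2) g=4 f=8, (5,3) g=4 f=6]
step 3: expand (5,3) (f=6, h=2) → closed; open now [(1,4) g=1 f=6, (2,3) g=1 f=6, (2,5) g=1 f=6, (3,3) g=2 f=6, (3,5) g=2 f=6, (4,2) g=4 f=8, (6,3) g=5 f=6]

order=[(4,4) → (4,3) → (5,3)]; open=[(1,4) g=1 f=6, (2,3) g=1 f=6, (2,5) g=1 f=6, (3,3) g=2 f=6, (3,5) g=2 f=6, (4,2) g=4 f=8, (6,3) g=5 f=6]; closed=[(2,4), (3,4), (4,3), (4,4), (5,3)]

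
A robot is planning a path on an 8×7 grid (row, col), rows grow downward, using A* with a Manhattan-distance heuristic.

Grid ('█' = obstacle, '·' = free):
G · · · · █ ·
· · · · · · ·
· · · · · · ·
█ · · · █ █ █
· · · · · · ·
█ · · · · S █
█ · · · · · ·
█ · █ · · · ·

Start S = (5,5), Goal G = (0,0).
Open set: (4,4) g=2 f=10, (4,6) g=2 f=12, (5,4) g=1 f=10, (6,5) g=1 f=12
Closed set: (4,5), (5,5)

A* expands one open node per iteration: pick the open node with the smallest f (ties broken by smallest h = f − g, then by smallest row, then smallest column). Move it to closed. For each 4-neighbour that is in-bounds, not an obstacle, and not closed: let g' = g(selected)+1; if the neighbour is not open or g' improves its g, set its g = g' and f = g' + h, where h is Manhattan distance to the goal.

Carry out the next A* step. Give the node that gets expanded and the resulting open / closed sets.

step 1: expand (4,4) (f=10, h=8) → closed; open now [(4,3) g=3 f=10, (4,6) g=2 f=12, (5,4) g=1 f=10, (6,5) g=1 f=12]

expanded=(4,4); open=[(4,3) g=3 f=10, (4,6) g=2 f=12, (5,4) g=1 f=10, (6,5) g=1 f=12]; closed=[(4,4), (4,5), (5,5)]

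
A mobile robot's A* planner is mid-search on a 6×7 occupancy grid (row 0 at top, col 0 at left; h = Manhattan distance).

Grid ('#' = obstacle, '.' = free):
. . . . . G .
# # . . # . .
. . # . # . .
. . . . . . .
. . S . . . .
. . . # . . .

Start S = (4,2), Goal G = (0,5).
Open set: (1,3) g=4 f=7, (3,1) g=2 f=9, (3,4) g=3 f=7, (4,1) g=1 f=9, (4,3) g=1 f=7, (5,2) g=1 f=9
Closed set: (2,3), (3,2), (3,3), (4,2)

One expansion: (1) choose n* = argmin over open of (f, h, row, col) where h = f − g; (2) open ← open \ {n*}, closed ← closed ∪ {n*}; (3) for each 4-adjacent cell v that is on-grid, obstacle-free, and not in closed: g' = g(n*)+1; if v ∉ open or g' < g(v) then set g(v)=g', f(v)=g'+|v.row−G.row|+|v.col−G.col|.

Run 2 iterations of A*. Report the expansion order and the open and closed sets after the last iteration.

step 1: expand (1,3) (f=7, h=3) → closed; open now [(0,3) g=5 f=7, (1,2) g=5 f=9, (3,1) g=2 f=9, (3,4) g=3 f=7, (4,1) g=1 f=9, (4,3) g=1 f=7, (5,2) g=1 f=9]
step 2: expand (0,3) (f=7, h=2) → closed; open now [(0,2) g=6 f=9, (0,4) g=6 f=7, (1,2) g=5 f=9, (3,1) g=2 f=9, (3,4) g=3 f=7, (4,1) g=1 f=9, (4,3) g=1 f=7, (5,2) g=1 f=9]

order=[(1,3) → (0,3)]; open=[(0,2) g=6 f=9, (0,4) g=6 f=7, (1,2) g=5 f=9, (3,1) g=2 f=9, (3,4) g=3 f=7, (4,1) g=1 f=9, (4,3) g=1 f=7, (5,2) g=1 f=9]; closed=[(0,3), (1,3), (2,3), (3,2), (3,3), (4,2)]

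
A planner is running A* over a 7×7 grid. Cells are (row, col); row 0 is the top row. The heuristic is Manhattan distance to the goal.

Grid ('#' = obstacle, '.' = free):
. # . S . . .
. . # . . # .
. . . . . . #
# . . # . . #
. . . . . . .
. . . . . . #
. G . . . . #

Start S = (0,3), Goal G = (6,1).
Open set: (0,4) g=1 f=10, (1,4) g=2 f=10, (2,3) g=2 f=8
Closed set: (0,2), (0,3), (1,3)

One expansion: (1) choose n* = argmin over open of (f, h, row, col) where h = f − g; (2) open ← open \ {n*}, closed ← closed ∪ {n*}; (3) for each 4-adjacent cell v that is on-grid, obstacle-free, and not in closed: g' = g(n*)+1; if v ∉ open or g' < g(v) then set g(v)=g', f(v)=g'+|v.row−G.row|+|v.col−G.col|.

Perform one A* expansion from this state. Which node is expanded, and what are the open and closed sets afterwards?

step 1: expand (2,3) (f=8, h=6) → closed; open now [(0,4) g=1 f=10, (1,4) g=2 f=10, (2,2) g=3 f=8, (2,4) g=3 f=10]

expanded=(2,3); open=[(0,4) g=1 f=10, (1,4) g=2 f=10, (2,2) g=3 f=8, (2,4) g=3 f=10]; closed=[(0,2), (0,3), (1,3), (2,3)]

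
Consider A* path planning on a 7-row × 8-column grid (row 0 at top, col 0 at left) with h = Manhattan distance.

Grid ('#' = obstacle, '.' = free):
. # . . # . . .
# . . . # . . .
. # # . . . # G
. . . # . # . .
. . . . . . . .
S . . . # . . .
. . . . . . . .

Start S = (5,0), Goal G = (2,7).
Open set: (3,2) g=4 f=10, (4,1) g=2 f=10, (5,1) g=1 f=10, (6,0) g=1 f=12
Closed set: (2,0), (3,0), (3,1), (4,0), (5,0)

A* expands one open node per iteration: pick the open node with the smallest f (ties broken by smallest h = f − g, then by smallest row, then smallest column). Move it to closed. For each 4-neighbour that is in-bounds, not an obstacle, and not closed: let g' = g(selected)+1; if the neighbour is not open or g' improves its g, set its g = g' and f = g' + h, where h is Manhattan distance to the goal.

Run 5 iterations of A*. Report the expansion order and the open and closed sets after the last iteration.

order=[(3,2) → (4,1) → (4,2) → (4,3) → (4,4)]; open=[(3,4) g=6 f=10, (4,5) g=6 f=10, (5,1) g=1 f=10, (5,2) g=4 f=12, (5,3) g=5 f=12, (6,0) g=1 f=12]; closed=[(2,0), (3,0), (3,1), (3,2), (4,0), (4,1), (4,2), (4,3), (4,4), (5,0)]

step 1: expand (3,2) (f=10, h=6) → closed; open now [(4,1) g=2 f=10, (4,2) g=5 f=12, (5,1) g=1 f=10, (6,0) g=1 f=12]
step 2: expand (4,1) (f=10, h=8) → closed; open now [(4,2) g=3 f=10, (5,1) g=1 f=10, (6,0) g=1 f=12]
step 3: expand (4,2) (f=10, h=7) → closed; open now [(4,3) g=4 f=10, (5,1) g=1 f=10, (5,2) g=4 f=12, (6,0) g=1 f=12]
step 4: expand (4,3) (f=10, h=6) → closed; open now [(4,4) g=5 f=10, (5,1) g=1 f=10, (5,2) g=4 f=12, (5,3) g=5 f=12, (6,0) g=1 f=12]
step 5: expand (4,4) (f=10, h=5) → closed; open now [(3,4) g=6 f=10, (4,5) g=6 f=10, (5,1) g=1 f=10, (5,2) g=4 f=12, (5,3) g=5 f=12, (6,0) g=1 f=12]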